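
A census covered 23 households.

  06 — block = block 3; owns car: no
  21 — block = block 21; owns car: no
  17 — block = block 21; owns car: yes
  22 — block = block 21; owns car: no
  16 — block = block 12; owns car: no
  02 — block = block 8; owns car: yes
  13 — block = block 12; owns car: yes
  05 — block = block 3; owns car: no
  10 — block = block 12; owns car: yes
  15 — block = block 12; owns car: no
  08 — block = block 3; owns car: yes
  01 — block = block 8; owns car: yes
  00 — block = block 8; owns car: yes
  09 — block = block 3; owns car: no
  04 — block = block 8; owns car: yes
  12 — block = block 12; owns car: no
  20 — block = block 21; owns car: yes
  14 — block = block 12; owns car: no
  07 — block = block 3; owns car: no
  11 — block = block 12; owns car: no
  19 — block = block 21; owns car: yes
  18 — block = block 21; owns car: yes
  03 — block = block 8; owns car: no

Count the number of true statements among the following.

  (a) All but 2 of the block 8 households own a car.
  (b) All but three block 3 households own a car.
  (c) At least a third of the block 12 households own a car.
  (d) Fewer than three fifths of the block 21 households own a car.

(a) block 8: |A| = 5, |A ∩ B| = 4; needs |A ∖ B| = 2 — false.
(b) block 3: |A| = 5, |A ∩ B| = 1; needs |A ∖ B| = 3 — false.
(c) block 12: |A| = 7, |A ∩ B| = 2; needs |A ∩ B| / |A| ≥ 1/3 — false.
(d) block 21: |A| = 6, |A ∩ B| = 4; needs |A ∩ B| / |A| < 3/5 — false.

0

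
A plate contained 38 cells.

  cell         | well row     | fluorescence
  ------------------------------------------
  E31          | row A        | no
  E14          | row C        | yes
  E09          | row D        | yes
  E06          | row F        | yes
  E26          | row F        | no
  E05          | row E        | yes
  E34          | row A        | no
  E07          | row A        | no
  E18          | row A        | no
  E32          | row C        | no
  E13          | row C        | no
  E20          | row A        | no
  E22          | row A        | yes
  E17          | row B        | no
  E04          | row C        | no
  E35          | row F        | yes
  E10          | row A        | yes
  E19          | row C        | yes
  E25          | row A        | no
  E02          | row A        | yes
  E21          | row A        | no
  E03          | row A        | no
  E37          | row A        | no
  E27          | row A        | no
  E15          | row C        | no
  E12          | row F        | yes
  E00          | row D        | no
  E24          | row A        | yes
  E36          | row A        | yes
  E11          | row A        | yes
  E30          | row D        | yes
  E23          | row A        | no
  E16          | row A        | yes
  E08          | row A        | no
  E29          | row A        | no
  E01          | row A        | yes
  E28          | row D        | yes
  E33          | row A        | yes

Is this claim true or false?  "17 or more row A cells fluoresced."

False

'17 or more row A cells fluoresced' holds iff |A ∩ B| ≥ 17.
|A| = 22, |A ∩ B| = 9, |A ∖ B| = 13.
|A ∩ B| = 9, so the statement is false.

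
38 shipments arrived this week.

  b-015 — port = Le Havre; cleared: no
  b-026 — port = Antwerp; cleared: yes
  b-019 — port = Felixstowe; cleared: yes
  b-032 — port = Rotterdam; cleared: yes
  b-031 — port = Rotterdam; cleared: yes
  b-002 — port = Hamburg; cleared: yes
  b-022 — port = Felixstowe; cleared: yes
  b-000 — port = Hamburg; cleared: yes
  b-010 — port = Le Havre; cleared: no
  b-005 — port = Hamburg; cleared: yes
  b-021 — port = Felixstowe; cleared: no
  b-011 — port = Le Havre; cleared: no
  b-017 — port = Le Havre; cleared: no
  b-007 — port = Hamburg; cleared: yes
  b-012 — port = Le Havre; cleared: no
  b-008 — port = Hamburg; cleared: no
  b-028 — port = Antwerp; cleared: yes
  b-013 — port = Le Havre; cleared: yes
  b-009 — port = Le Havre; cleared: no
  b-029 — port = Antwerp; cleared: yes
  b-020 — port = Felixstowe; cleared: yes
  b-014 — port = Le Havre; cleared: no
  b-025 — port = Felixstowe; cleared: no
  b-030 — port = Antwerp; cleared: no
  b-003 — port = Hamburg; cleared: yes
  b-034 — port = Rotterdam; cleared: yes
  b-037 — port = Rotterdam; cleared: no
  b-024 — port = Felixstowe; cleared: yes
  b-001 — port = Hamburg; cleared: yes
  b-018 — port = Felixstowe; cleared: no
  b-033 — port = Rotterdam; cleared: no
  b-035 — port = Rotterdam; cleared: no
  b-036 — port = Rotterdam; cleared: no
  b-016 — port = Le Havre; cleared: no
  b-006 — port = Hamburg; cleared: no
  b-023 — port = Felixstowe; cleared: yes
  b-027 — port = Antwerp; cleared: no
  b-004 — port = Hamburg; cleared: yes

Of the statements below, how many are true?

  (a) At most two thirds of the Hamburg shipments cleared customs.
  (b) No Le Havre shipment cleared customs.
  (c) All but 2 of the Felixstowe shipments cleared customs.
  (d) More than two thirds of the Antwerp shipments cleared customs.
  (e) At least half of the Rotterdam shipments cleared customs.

0

(a) Hamburg: |A| = 9, |A ∩ B| = 7; needs |A ∩ B| / |A| ≤ 2/3 — false.
(b) Le Havre: |A| = 9, |A ∩ B| = 1; needs A ∩ B = ∅ (|A ∩ B| = 0) — false.
(c) Felixstowe: |A| = 8, |A ∩ B| = 5; needs |A ∖ B| = 2 — false.
(d) Antwerp: |A| = 5, |A ∩ B| = 3; needs |A ∩ B| / |A| > 2/3 — false.
(e) Rotterdam: |A| = 7, |A ∩ B| = 3; needs |A ∩ B| ≥ |A ∖ B| — false.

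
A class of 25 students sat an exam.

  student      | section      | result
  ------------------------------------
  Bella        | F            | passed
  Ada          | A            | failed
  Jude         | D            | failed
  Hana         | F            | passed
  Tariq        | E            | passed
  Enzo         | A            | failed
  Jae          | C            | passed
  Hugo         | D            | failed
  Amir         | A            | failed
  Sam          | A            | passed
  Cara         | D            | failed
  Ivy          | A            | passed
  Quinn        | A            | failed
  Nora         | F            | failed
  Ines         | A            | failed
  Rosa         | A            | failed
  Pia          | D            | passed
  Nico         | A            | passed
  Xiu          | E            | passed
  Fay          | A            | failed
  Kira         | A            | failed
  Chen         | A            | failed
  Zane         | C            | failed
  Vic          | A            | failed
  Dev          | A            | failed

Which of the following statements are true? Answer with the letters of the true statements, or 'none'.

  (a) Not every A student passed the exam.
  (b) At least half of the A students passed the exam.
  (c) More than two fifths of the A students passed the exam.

(a)

|A| = 14, |A ∩ B| = 3, |A ∖ B| = 11.
(a) A ⊄ B (|A ∖ B| ≥ 1): holds.
(b) |A ∩ B| ≥ |A ∖ B|: fails.
(c) |A ∩ B| / |A| > 2/5: fails.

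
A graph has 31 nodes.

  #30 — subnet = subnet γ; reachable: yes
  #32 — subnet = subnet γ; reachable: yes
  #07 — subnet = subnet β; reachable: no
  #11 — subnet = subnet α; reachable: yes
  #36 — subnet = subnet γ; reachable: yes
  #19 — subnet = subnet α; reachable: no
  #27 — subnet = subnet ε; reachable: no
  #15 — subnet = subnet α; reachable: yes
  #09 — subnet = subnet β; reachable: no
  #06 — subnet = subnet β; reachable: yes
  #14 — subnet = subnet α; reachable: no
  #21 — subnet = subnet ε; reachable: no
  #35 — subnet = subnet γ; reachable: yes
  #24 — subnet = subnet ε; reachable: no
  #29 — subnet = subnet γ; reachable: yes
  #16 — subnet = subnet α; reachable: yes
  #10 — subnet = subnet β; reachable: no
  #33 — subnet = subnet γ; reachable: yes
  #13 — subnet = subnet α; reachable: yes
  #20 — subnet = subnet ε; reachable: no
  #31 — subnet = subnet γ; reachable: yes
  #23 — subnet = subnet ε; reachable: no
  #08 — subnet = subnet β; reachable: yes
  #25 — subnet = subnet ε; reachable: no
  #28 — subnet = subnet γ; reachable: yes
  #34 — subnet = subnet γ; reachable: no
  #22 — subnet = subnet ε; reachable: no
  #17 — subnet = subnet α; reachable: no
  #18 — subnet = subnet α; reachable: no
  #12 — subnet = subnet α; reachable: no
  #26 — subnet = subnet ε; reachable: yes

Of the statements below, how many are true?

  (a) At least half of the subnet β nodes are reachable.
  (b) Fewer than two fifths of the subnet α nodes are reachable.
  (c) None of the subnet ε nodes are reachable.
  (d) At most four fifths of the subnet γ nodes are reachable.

(a) subnet β: |A| = 5, |A ∩ B| = 2; needs |A ∩ B| ≥ |A ∖ B| — false.
(b) subnet α: |A| = 9, |A ∩ B| = 4; needs |A ∩ B| / |A| < 2/5 — false.
(c) subnet ε: |A| = 8, |A ∩ B| = 1; needs A ∩ B = ∅ (|A ∩ B| = 0) — false.
(d) subnet γ: |A| = 9, |A ∩ B| = 8; needs |A ∩ B| / |A| ≤ 4/5 — false.

0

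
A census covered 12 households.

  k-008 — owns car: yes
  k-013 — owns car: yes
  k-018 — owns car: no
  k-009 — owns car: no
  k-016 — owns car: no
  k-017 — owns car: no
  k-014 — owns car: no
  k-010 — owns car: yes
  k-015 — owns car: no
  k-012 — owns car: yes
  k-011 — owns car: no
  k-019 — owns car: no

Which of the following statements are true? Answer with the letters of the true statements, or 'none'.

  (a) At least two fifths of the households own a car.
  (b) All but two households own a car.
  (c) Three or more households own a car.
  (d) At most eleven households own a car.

(c), (d)

|A| = 12, |A ∩ B| = 4, |A ∖ B| = 8.
(a) |A ∩ B| / |A| ≥ 2/5: fails.
(b) |A ∖ B| = 2: fails.
(c) |A ∩ B| ≥ 3: holds.
(d) |A ∩ B| ≤ 11: holds.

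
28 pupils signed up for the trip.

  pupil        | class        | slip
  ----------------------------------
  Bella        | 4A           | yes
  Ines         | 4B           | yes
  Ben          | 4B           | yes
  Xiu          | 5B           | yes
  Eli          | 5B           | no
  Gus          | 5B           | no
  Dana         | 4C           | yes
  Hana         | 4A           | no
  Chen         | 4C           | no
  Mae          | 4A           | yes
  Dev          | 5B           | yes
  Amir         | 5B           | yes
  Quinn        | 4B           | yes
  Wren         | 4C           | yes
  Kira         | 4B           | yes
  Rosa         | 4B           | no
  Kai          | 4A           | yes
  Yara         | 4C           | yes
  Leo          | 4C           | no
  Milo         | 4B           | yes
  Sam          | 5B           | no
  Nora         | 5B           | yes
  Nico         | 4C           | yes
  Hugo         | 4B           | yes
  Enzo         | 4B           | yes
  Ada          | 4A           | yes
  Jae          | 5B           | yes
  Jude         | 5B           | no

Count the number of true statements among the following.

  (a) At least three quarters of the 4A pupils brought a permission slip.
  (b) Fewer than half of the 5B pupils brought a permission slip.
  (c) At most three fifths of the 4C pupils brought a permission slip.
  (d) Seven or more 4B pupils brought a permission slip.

2

(a) 4A: |A| = 5, |A ∩ B| = 4; needs |A ∩ B| / |A| ≥ 3/4 — true.
(b) 5B: |A| = 9, |A ∩ B| = 5; needs |A ∩ B| < |A ∖ B| — false.
(c) 4C: |A| = 6, |A ∩ B| = 4; needs |A ∩ B| / |A| ≤ 3/5 — false.
(d) 4B: |A| = 8, |A ∩ B| = 7; needs |A ∩ B| ≥ 7 — true.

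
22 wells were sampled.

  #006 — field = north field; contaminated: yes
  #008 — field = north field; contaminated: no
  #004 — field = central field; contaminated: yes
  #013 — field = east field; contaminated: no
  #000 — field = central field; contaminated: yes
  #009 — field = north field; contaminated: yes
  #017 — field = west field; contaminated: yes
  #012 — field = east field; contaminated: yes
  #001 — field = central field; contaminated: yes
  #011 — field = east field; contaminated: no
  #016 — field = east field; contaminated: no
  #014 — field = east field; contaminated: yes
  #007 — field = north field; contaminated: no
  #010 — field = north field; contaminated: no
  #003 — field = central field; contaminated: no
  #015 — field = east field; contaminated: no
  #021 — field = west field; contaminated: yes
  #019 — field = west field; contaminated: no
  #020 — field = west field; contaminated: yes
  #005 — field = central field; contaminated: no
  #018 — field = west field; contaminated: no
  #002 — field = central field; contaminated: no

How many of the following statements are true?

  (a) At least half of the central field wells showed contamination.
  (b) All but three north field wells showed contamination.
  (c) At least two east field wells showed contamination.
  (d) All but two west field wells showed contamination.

(a) central field: |A| = 6, |A ∩ B| = 3; needs |A ∩ B| ≥ |A ∖ B| — true.
(b) north field: |A| = 5, |A ∩ B| = 2; needs |A ∖ B| = 3 — true.
(c) east field: |A| = 6, |A ∩ B| = 2; needs |A ∩ B| ≥ 2 — true.
(d) west field: |A| = 5, |A ∩ B| = 3; needs |A ∖ B| = 2 — true.

4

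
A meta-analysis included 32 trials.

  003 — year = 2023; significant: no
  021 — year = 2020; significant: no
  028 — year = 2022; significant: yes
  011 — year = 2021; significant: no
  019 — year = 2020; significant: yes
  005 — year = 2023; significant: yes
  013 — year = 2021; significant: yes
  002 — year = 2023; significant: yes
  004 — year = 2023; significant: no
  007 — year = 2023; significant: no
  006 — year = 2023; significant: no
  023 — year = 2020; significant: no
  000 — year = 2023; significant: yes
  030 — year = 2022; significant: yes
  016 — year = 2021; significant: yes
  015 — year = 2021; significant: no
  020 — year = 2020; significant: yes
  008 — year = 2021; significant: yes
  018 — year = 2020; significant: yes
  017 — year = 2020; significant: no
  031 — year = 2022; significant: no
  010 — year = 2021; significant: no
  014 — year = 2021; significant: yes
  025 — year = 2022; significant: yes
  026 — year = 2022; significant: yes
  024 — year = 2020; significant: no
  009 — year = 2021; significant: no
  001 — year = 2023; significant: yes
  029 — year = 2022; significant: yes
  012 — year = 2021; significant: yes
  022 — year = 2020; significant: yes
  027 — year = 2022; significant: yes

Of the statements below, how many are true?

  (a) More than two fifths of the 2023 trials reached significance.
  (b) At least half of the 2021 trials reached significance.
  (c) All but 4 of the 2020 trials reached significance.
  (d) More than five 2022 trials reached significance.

4

(a) 2023: |A| = 8, |A ∩ B| = 4; needs |A ∩ B| / |A| > 2/5 — true.
(b) 2021: |A| = 9, |A ∩ B| = 5; needs |A ∩ B| ≥ |A ∖ B| — true.
(c) 2020: |A| = 8, |A ∩ B| = 4; needs |A ∖ B| = 4 — true.
(d) 2022: |A| = 7, |A ∩ B| = 6; needs |A ∩ B| > 5 — true.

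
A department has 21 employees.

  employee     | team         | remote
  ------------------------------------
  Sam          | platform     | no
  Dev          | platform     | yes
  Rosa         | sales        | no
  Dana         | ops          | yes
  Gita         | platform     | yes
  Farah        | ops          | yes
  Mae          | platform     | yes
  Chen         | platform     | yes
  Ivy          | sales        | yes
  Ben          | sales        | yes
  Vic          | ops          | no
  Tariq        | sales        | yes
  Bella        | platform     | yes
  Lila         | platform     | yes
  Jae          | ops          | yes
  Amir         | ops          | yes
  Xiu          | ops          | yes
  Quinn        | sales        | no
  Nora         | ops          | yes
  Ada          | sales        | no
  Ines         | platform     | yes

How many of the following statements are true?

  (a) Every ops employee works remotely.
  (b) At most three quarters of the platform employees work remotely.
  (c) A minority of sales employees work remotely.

0

(a) ops: |A| = 7, |A ∩ B| = 6; needs A ⊆ B, i.e. every element of A is in B (|A ∖ B| = 0) — false.
(b) platform: |A| = 8, |A ∩ B| = 7; needs |A ∩ B| / |A| ≤ 3/4 — false.
(c) sales: |A| = 6, |A ∩ B| = 3; needs |A ∩ B| < |A ∖ B| — false.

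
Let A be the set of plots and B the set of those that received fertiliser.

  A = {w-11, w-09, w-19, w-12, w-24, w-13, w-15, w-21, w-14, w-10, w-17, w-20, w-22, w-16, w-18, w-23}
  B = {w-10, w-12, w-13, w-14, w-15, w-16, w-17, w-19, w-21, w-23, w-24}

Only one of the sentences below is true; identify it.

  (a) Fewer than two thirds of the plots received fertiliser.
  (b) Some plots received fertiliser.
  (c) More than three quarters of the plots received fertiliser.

(b)

|A| = 16, |A ∩ B| = 11, |A ∖ B| = 5.
(a) requires |A ∩ B| / |A| < 2/3: false.
(b) requires A ∩ B ≠ ∅ (|A ∩ B| ≥ 1): true.
(c) requires |A ∩ B| / |A| > 3/4: false.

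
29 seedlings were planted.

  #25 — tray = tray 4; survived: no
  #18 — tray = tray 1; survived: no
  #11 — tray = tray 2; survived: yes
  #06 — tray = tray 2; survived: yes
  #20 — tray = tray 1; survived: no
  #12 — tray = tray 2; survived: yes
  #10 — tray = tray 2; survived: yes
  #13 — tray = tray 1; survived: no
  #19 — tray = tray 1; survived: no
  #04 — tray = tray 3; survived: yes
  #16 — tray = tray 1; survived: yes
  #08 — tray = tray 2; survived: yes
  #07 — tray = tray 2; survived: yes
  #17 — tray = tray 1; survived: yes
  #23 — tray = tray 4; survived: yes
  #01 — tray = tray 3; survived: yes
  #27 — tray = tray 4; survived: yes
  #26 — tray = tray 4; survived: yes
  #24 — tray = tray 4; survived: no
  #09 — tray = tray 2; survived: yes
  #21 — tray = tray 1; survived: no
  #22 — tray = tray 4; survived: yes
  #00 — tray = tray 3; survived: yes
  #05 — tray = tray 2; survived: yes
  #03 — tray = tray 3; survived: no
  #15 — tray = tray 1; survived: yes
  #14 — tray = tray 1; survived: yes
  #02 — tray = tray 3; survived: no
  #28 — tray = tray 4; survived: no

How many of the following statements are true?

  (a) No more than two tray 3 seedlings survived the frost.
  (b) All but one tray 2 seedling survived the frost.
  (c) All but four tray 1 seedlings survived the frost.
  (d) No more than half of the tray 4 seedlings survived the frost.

0

(a) tray 3: |A| = 5, |A ∩ B| = 3; needs |A ∩ B| ≤ 2 — false.
(b) tray 2: |A| = 8, |A ∩ B| = 8; needs |A ∖ B| = 1 — false.
(c) tray 1: |A| = 9, |A ∩ B| = 4; needs |A ∖ B| = 4 — false.
(d) tray 4: |A| = 7, |A ∩ B| = 4; needs |A ∩ B| ≤ |A ∖ B| — false.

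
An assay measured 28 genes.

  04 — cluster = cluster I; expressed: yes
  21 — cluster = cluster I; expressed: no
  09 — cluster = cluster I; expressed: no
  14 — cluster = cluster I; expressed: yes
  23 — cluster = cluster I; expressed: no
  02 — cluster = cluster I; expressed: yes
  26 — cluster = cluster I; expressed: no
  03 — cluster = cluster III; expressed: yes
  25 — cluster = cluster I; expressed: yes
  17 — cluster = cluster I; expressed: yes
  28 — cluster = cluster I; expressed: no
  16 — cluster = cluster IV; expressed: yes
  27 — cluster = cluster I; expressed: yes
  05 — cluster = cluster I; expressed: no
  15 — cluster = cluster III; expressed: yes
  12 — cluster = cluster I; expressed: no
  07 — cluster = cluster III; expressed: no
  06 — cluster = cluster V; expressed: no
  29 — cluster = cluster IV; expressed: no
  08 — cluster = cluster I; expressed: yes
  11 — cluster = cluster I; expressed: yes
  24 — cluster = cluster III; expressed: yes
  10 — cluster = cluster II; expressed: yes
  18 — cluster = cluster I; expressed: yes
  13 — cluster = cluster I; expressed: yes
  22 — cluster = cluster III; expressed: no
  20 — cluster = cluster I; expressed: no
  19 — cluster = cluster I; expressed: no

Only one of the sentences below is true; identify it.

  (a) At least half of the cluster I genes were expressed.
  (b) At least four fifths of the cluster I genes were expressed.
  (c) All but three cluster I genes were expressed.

(a)

|A| = 19, |A ∩ B| = 10, |A ∖ B| = 9.
(a) requires |A ∩ B| ≥ |A ∖ B|: true.
(b) requires |A ∩ B| / |A| ≥ 4/5: false.
(c) requires |A ∖ B| = 3: false.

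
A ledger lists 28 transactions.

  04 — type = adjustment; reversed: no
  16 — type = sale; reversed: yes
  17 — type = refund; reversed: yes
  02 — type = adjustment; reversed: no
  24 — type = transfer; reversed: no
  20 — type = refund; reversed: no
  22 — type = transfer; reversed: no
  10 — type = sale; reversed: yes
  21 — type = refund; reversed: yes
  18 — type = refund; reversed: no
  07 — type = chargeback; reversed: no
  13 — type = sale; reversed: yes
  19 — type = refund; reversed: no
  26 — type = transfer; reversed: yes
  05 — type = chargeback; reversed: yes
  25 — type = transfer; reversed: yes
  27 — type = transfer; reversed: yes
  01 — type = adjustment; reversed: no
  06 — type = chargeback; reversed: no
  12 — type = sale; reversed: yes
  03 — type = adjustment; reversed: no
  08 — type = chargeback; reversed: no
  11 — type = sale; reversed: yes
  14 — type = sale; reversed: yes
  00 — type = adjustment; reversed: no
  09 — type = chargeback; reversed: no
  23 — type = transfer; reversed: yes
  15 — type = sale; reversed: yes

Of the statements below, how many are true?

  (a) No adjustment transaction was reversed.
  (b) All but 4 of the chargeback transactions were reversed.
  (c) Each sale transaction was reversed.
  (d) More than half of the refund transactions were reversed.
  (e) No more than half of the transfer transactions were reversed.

(a) adjustment: |A| = 5, |A ∩ B| = 0; needs A ∩ B = ∅ (|A ∩ B| = 0) — true.
(b) chargeback: |A| = 5, |A ∩ B| = 1; needs |A ∖ B| = 4 — true.
(c) sale: |A| = 7, |A ∩ B| = 7; needs A ⊆ B, i.e. every element of A is in B (|A ∖ B| = 0) — true.
(d) refund: |A| = 5, |A ∩ B| = 2; needs |A ∩ B| > |A ∖ B| — false.
(e) transfer: |A| = 6, |A ∩ B| = 4; needs |A ∩ B| ≤ |A ∖ B| — false.

3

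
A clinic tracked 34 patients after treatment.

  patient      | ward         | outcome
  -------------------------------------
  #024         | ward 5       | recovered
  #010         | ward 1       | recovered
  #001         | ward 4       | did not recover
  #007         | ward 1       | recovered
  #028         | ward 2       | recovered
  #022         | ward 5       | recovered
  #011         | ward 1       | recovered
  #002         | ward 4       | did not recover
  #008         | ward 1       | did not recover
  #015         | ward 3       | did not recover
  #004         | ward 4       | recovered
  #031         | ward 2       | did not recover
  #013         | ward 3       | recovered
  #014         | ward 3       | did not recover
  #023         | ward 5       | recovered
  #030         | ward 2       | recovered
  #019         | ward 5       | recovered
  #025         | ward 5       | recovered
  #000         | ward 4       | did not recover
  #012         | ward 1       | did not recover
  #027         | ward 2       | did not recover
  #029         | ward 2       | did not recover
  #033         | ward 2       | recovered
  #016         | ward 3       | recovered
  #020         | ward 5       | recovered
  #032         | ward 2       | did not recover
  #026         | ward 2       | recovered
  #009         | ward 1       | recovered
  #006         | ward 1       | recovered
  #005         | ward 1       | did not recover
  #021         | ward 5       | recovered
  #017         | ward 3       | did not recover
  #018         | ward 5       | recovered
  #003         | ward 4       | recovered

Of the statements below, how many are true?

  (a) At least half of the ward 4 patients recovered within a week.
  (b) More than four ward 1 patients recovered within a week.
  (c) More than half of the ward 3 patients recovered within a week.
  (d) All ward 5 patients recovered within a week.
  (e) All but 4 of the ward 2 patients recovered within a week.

3

(a) ward 4: |A| = 5, |A ∩ B| = 2; needs |A ∩ B| ≥ |A ∖ B| — false.
(b) ward 1: |A| = 8, |A ∩ B| = 5; needs |A ∩ B| > 4 — true.
(c) ward 3: |A| = 5, |A ∩ B| = 2; needs |A ∩ B| > |A ∖ B| — false.
(d) ward 5: |A| = 8, |A ∩ B| = 8; needs A ⊆ B, i.e. every element of A is in B (|A ∖ B| = 0) — true.
(e) ward 2: |A| = 8, |A ∩ B| = 4; needs |A ∖ B| = 4 — true.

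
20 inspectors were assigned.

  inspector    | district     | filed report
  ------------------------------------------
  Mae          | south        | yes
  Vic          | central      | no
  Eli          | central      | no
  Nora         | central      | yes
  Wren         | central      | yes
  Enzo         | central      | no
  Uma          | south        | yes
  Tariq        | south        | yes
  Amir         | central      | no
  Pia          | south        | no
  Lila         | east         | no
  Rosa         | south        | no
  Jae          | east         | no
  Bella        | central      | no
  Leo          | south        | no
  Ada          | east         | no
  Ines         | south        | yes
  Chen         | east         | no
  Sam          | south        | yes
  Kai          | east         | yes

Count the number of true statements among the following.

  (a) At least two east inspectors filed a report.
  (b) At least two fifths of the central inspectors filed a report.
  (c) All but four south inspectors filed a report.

0

(a) east: |A| = 5, |A ∩ B| = 1; needs |A ∩ B| ≥ 2 — false.
(b) central: |A| = 7, |A ∩ B| = 2; needs |A ∩ B| / |A| ≥ 2/5 — false.
(c) south: |A| = 8, |A ∩ B| = 5; needs |A ∖ B| = 4 — false.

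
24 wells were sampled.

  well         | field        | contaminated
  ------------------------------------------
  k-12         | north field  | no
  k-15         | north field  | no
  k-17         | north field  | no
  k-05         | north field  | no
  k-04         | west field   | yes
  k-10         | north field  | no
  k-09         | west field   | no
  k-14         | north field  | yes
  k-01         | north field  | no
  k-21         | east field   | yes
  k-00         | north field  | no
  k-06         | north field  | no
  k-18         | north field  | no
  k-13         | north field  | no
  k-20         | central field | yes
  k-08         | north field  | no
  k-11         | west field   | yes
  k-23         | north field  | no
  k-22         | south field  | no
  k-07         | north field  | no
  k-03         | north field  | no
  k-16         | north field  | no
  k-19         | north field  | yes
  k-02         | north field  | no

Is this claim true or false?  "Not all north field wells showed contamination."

True

'Not all north field wells showed contamination' holds iff A ⊄ B (|A ∖ B| ≥ 1).
|A| = 18, |A ∩ B| = 2, |A ∖ B| = 16.
So the statement is true.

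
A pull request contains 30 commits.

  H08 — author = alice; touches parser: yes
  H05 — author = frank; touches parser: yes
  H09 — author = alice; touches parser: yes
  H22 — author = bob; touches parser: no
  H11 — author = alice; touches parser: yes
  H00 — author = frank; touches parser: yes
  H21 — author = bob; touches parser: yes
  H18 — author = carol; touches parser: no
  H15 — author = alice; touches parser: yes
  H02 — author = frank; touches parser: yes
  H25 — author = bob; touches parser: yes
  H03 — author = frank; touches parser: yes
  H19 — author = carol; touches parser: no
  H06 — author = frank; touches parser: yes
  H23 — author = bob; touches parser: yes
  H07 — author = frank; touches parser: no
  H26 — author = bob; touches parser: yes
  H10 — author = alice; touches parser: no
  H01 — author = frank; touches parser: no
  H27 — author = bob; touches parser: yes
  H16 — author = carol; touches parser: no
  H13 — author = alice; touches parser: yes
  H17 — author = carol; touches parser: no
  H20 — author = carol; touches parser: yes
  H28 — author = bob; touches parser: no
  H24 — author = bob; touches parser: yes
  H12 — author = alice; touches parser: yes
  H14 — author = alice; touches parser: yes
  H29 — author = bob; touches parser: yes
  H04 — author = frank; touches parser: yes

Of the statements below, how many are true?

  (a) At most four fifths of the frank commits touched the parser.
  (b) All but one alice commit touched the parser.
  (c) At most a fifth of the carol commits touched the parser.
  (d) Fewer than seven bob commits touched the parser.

3

(a) frank: |A| = 8, |A ∩ B| = 6; needs |A ∩ B| / |A| ≤ 4/5 — true.
(b) alice: |A| = 8, |A ∩ B| = 7; needs |A ∖ B| = 1 — true.
(c) carol: |A| = 5, |A ∩ B| = 1; needs |A ∩ B| / |A| ≤ 1/5 — true.
(d) bob: |A| = 9, |A ∩ B| = 7; needs |A ∩ B| < 7 — false.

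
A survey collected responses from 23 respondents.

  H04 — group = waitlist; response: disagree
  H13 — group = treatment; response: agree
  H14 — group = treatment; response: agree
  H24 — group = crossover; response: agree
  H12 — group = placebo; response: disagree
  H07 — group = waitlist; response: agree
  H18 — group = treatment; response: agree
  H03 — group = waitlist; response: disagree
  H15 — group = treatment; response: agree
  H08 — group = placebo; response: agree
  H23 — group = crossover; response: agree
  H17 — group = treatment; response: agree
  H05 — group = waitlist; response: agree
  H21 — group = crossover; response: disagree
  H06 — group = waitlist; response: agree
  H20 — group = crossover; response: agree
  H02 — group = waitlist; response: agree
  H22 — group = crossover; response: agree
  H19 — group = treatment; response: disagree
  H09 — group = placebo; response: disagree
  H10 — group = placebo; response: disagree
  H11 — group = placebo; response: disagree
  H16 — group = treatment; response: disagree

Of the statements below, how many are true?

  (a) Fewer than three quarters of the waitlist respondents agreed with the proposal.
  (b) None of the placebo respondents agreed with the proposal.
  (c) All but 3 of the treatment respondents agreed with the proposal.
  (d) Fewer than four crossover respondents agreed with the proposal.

1

(a) waitlist: |A| = 6, |A ∩ B| = 4; needs |A ∩ B| / |A| < 3/4 — true.
(b) placebo: |A| = 5, |A ∩ B| = 1; needs A ∩ B = ∅ (|A ∩ B| = 0) — false.
(c) treatment: |A| = 7, |A ∩ B| = 5; needs |A ∖ B| = 3 — false.
(d) crossover: |A| = 5, |A ∩ B| = 4; needs |A ∩ B| < 4 — false.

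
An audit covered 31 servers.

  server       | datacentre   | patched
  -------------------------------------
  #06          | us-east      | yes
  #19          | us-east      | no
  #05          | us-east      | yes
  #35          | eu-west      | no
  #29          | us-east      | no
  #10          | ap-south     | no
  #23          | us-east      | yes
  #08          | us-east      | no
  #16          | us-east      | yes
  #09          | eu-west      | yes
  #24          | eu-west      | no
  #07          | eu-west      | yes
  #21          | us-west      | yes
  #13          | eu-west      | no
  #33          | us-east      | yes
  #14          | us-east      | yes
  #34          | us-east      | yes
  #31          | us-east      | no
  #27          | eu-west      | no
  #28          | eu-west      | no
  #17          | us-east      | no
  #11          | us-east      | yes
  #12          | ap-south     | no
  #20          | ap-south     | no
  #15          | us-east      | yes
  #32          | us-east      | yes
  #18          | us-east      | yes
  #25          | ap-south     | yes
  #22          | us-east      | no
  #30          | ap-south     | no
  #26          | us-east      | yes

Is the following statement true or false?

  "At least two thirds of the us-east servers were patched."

True

'At least two thirds of the us-east servers were patched' holds iff |A ∩ B| / |A| ≥ 2/3.
|A| = 18, |A ∩ B| = 12, |A ∖ B| = 6.
|A ∩ B|/|A| = 12/18, so the statement is true.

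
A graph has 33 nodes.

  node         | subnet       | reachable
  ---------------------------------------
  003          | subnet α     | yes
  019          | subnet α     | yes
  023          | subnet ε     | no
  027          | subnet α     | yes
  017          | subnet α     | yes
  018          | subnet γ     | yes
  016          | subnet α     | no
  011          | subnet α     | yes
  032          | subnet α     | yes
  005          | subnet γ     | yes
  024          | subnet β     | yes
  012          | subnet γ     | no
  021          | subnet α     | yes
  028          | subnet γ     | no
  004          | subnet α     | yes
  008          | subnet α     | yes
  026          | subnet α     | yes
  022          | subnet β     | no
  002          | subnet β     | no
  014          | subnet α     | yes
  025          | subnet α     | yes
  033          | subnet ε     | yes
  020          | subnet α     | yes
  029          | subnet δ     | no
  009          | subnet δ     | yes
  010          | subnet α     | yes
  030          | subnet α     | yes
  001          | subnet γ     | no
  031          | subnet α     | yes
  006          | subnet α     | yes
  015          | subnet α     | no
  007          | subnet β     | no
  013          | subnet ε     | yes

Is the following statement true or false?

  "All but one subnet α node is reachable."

'All but one subnet α node is reachable' holds iff |A ∖ B| = 1.
|A| = 19, |A ∩ B| = 17, |A ∖ B| = 2.
|A ∖ B| = 2, so the statement is false.

False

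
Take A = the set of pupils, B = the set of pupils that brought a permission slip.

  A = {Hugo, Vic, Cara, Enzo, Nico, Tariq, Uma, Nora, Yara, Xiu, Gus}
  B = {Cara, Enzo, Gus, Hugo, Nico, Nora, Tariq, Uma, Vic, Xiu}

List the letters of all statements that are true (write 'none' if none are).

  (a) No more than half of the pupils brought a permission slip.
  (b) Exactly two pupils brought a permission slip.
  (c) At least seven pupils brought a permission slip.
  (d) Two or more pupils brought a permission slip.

(c), (d)

|A| = 11, |A ∩ B| = 10, |A ∖ B| = 1.
(a) |A ∩ B| ≤ |A ∖ B|: fails.
(b) |A ∩ B| = 2: fails.
(c) |A ∩ B| ≥ 7: holds.
(d) |A ∩ B| ≥ 2: holds.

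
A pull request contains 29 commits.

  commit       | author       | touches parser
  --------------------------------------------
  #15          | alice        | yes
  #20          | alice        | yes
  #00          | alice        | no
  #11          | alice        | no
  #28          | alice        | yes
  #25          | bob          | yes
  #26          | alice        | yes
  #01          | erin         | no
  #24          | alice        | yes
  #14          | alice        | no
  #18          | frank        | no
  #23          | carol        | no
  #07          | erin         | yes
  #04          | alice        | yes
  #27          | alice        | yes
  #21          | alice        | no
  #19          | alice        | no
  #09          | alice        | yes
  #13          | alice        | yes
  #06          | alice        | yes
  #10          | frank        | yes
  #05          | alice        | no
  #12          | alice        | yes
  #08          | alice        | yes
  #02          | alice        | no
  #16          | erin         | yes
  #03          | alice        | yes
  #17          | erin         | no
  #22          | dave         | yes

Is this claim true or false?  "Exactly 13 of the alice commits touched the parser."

Truth condition: |A ∩ B| = 13.
|A| = 20, |A ∩ B| = 13, |A ∖ B| = 7.
|A ∩ B| = 13, so the statement is true.

True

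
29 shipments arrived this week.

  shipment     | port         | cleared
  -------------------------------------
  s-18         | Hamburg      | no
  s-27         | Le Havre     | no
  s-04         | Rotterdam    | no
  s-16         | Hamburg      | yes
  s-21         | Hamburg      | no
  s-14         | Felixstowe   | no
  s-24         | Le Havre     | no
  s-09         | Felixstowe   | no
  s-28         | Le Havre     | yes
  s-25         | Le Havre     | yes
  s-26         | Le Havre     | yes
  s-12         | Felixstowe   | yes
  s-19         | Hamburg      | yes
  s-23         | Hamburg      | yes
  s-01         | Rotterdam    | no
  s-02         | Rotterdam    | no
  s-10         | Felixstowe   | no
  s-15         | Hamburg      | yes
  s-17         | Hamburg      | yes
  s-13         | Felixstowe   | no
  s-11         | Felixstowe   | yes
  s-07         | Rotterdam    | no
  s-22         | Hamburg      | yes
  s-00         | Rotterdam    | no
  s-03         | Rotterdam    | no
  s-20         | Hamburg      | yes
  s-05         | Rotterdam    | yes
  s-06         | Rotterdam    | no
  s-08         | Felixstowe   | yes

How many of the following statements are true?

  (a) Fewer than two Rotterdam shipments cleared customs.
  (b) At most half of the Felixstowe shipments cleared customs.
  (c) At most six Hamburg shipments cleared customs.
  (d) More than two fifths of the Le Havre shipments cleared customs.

(a) Rotterdam: |A| = 8, |A ∩ B| = 1; needs |A ∩ B| < 2 — true.
(b) Felixstowe: |A| = 7, |A ∩ B| = 3; needs |A ∩ B| ≤ |A ∖ B| — true.
(c) Hamburg: |A| = 9, |A ∩ B| = 7; needs |A ∩ B| ≤ 6 — false.
(d) Le Havre: |A| = 5, |A ∩ B| = 3; needs |A ∩ B| / |A| > 2/5 — true.

3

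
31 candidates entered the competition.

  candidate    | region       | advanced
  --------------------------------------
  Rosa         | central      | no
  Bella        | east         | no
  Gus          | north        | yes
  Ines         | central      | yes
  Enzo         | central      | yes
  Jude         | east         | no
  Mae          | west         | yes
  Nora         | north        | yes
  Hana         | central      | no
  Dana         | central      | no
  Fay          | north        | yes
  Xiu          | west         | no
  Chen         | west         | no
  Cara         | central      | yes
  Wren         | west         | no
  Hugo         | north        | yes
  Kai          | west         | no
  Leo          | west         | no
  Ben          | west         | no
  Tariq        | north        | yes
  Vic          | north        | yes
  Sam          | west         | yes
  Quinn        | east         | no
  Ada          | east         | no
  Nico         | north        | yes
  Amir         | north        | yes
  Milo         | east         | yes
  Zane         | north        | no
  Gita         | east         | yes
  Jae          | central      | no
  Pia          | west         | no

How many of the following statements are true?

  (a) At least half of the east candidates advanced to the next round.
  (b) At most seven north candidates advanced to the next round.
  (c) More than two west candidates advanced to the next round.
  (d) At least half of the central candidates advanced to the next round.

(a) east: |A| = 6, |A ∩ B| = 2; needs |A ∩ B| ≥ |A ∖ B| — false.
(b) north: |A| = 9, |A ∩ B| = 8; needs |A ∩ B| ≤ 7 — false.
(c) west: |A| = 9, |A ∩ B| = 2; needs |A ∩ B| > 2 — false.
(d) central: |A| = 7, |A ∩ B| = 3; needs |A ∩ B| ≥ |A ∖ B| — false.

0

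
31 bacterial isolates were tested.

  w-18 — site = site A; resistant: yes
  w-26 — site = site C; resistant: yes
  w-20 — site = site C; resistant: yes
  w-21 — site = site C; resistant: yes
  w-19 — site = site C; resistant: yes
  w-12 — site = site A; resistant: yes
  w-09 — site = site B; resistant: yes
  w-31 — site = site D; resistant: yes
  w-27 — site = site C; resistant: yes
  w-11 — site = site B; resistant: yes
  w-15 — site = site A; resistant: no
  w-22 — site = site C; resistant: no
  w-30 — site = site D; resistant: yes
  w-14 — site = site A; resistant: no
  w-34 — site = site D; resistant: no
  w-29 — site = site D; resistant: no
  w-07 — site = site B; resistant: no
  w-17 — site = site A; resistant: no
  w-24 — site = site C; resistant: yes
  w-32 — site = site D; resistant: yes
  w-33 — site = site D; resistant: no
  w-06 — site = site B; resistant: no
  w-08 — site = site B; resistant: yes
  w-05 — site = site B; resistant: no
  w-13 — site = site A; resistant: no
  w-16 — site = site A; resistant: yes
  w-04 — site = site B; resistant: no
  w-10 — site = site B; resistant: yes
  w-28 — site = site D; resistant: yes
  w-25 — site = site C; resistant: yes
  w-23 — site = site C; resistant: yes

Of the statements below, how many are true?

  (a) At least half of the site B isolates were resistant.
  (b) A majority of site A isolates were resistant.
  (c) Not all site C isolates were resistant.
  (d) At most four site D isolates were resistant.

(a) site B: |A| = 8, |A ∩ B| = 4; needs |A ∩ B| ≥ |A ∖ B| — true.
(b) site A: |A| = 7, |A ∩ B| = 3; needs |A ∩ B| > |A ∖ B| — false.
(c) site C: |A| = 9, |A ∩ B| = 8; needs A ⊄ B (|A ∖ B| ≥ 1) — true.
(d) site D: |A| = 7, |A ∩ B| = 4; needs |A ∩ B| ≤ 4 — true.

3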